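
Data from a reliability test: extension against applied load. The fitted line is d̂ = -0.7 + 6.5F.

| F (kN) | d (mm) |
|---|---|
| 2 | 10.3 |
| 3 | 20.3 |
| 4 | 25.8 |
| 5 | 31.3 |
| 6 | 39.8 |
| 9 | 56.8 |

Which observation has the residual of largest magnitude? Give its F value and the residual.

F = 2, r = -2

F=2: d̂ = -0.7 + 6.5·2 = 12.3; r = 10.3 − 12.3 = -2
F=3: d̂ = -0.7 + 6.5·3 = 18.8; r = 20.3 − 18.8 = 1.5
F=4: d̂ = -0.7 + 6.5·4 = 25.3; r = 25.8 − 25.3 = 0.5
F=5: d̂ = -0.7 + 6.5·5 = 31.8; r = 31.3 − 31.8 = -0.5
F=6: d̂ = -0.7 + 6.5·6 = 38.3; r = 39.8 − 38.3 = 1.5
F=9: d̂ = -0.7 + 6.5·9 = 57.8; r = 56.8 − 57.8 = -1
Largest |r| is 2 at F = 2, residual -2.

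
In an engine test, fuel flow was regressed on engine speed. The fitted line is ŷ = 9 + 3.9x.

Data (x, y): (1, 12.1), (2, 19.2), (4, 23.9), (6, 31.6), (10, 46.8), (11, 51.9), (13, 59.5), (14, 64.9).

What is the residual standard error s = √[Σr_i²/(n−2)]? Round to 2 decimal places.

x=1: ŷ = 9 + 3.9·1 = 12.9; r = 12.1 − 12.9 = -0.8
x=2: ŷ = 9 + 3.9·2 = 16.8; r = 19.2 − 16.8 = 2.4
x=4: ŷ = 9 + 3.9·4 = 24.6; r = 23.9 − 24.6 = -0.7
x=6: ŷ = 9 + 3.9·6 = 32.4; r = 31.6 − 32.4 = -0.8
x=10: ŷ = 9 + 3.9·10 = 48; r = 46.8 − 48 = -1.2
x=11: ŷ = 9 + 3.9·11 = 51.9; r = 51.9 − 51.9 = 0
x=13: ŷ = 9 + 3.9·13 = 59.7; r = 59.5 − 59.7 = -0.2
x=14: ŷ = 9 + 3.9·14 = 63.6; r = 64.9 − 63.6 = 1.3
SSE = 0.64 + 5.76 + 0.49 + 0.64 + 1.44 + 0 + 0.04 + 1.69 = 10.7
s = √(10.7/6) = √1.78333 ≈ 1.34

s = 1.34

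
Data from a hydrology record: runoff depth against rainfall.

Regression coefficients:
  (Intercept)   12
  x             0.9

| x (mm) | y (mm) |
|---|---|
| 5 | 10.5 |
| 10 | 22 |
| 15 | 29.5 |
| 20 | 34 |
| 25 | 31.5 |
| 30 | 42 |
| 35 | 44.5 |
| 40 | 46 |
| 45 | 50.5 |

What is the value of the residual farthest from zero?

r = -6

x=5: ŷ = 12 + 0.9·5 = 16.5; r = 10.5 − 16.5 = -6
x=10: ŷ = 12 + 0.9·10 = 21; r = 22 − 21 = 1
x=15: ŷ = 12 + 0.9·15 = 25.5; r = 29.5 − 25.5 = 4
x=20: ŷ = 12 + 0.9·20 = 30; r = 34 − 30 = 4
x=25: ŷ = 12 + 0.9·25 = 34.5; r = 31.5 − 34.5 = -3
x=30: ŷ = 12 + 0.9·30 = 39; r = 42 − 39 = 3
x=35: ŷ = 12 + 0.9·35 = 43.5; r = 44.5 − 43.5 = 1
x=40: ŷ = 12 + 0.9·40 = 48; r = 46 − 48 = -2
x=45: ŷ = 12 + 0.9·45 = 52.5; r = 50.5 − 52.5 = -2
Largest |r| is 6 at x = 5, residual -6.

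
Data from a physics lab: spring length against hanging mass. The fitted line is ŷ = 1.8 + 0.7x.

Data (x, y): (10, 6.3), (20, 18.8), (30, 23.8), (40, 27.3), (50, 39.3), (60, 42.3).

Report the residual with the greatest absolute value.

x=10: ŷ = 1.8 + 0.7·10 = 8.8; r = 6.3 − 8.8 = -2.5
x=20: ŷ = 1.8 + 0.7·20 = 15.8; r = 18.8 − 15.8 = 3
x=30: ŷ = 1.8 + 0.7·30 = 22.8; r = 23.8 − 22.8 = 1
x=40: ŷ = 1.8 + 0.7·40 = 29.8; r = 27.3 − 29.8 = -2.5
x=50: ŷ = 1.8 + 0.7·50 = 36.8; r = 39.3 − 36.8 = 2.5
x=60: ŷ = 1.8 + 0.7·60 = 43.8; r = 42.3 − 43.8 = -1.5
Largest |r| is 3 at x = 20, residual 3.

r = 3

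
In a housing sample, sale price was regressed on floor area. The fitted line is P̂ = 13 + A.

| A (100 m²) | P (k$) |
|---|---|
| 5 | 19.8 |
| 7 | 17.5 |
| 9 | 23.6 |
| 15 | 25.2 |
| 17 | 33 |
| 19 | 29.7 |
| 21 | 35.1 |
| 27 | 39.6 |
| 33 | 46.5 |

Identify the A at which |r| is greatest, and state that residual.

A=5: P̂ = 13 + 5 = 18; r = 19.8 − 18 = 1.8
A=7: P̂ = 13 + 7 = 20; r = 17.5 − 20 = -2.5
A=9: P̂ = 13 + 9 = 22; r = 23.6 − 22 = 1.6
A=15: P̂ = 13 + 15 = 28; r = 25.2 − 28 = -2.8
A=17: P̂ = 13 + 17 = 30; r = 33 − 30 = 3
A=19: P̂ = 13 + 19 = 32; r = 29.7 − 32 = -2.3
A=21: P̂ = 13 + 21 = 34; r = 35.1 − 34 = 1.1
A=27: P̂ = 13 + 27 = 40; r = 39.6 − 40 = -0.4
A=33: P̂ = 13 + 33 = 46; r = 46.5 − 46 = 0.5
Largest |r| is 3 at A = 17, residual 3.

A = 17, r = 3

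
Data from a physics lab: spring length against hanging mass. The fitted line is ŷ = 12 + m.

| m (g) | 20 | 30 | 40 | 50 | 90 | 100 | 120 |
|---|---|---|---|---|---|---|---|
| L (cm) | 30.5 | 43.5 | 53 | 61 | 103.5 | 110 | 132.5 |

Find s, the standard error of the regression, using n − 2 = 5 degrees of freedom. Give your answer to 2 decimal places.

s = 1.61

m=20: ŷ = 12 + 20 = 32; e = 30.5 − 32 = -1.5
m=30: ŷ = 12 + 30 = 42; e = 43.5 − 42 = 1.5
m=40: ŷ = 12 + 40 = 52; e = 53 − 52 = 1
m=50: ŷ = 12 + 50 = 62; e = 61 − 62 = -1
m=90: ŷ = 12 + 90 = 102; e = 103.5 − 102 = 1.5
m=100: ŷ = 12 + 100 = 112; e = 110 − 112 = -2
m=120: ŷ = 12 + 120 = 132; e = 132.5 − 132 = 0.5
SSE = 2.25 + 2.25 + 1 + 1 + 2.25 + 4 + 0.25 = 13
s = √(13/5) = √2.6 ≈ 1.61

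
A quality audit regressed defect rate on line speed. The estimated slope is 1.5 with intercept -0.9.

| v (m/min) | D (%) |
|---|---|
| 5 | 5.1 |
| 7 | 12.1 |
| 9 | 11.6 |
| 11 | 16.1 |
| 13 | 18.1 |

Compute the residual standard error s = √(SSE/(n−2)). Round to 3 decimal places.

s = 1.826

v=5: ŷ = -0.9 + 1.5·5 = 6.6; e = 5.1 − 6.6 = -1.5
v=7: ŷ = -0.9 + 1.5·7 = 9.6; e = 12.1 − 9.6 = 2.5
v=9: ŷ = -0.9 + 1.5·9 = 12.6; e = 11.6 − 12.6 = -1
v=11: ŷ = -0.9 + 1.5·11 = 15.6; e = 16.1 − 15.6 = 0.5
v=13: ŷ = -0.9 + 1.5·13 = 18.6; e = 18.1 − 18.6 = -0.5
SSE = 2.25 + 6.25 + 1 + 0.25 + 0.25 = 10
s = √(10/3) = √3.33333 ≈ 1.826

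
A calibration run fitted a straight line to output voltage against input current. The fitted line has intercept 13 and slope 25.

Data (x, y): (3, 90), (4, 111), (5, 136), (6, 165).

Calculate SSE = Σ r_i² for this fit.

SSE = 16

x=3: ŷ = 13 + 25·3 = 88; r = 90 − 88 = 2
x=4: ŷ = 13 + 25·4 = 113; r = 111 − 113 = -2
x=5: ŷ = 13 + 25·5 = 138; r = 136 − 138 = -2
x=6: ŷ = 13 + 25·6 = 163; r = 165 − 163 = 2
SSE = 4 + 4 + 4 + 4 = 16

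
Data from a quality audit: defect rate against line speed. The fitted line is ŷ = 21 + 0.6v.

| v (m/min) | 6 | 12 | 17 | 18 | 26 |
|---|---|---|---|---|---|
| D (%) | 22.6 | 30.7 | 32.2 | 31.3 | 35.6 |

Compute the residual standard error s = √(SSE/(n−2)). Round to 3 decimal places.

v=6: ŷ = 21 + 0.6·6 = 24.6; e = 22.6 − 24.6 = -2
v=12: ŷ = 21 + 0.6·12 = 28.2; e = 30.7 − 28.2 = 2.5
v=17: ŷ = 21 + 0.6·17 = 31.2; e = 32.2 − 31.2 = 1
v=18: ŷ = 21 + 0.6·18 = 31.8; e = 31.3 − 31.8 = -0.5
v=26: ŷ = 21 + 0.6·26 = 36.6; e = 35.6 − 36.6 = -1
SSE = 4 + 6.25 + 1 + 0.25 + 1 = 12.5
s = √(12.5/3) = √4.16667 ≈ 2.041

s = 2.041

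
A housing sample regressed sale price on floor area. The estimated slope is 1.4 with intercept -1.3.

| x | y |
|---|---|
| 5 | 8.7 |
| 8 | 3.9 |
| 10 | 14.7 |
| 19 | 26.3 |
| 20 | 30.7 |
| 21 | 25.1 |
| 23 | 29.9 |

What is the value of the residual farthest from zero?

x=5: ŷ = -1.3 + 1.4·5 = 5.7; e = 8.7 − 5.7 = 3
x=8: ŷ = -1.3 + 1.4·8 = 9.9; e = 3.9 − 9.9 = -6
x=10: ŷ = -1.3 + 1.4·10 = 12.7; e = 14.7 − 12.7 = 2
x=19: ŷ = -1.3 + 1.4·19 = 25.3; e = 26.3 − 25.3 = 1
x=20: ŷ = -1.3 + 1.4·20 = 26.7; e = 30.7 − 26.7 = 4
x=21: ŷ = -1.3 + 1.4·21 = 28.1; e = 25.1 − 28.1 = -3
x=23: ŷ = -1.3 + 1.4·23 = 30.9; e = 29.9 − 30.9 = -1
Largest |e| is 6 at x = 8, residual -6.

e = -6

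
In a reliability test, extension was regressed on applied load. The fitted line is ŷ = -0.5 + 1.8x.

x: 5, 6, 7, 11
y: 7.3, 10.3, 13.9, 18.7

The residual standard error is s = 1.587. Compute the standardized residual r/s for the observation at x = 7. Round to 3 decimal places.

1.134

ŷ = -0.5 + 1.8·7 = 12.1
r = 13.9 − 12.1 = 1.8
r/s = 1.8 / 1.587 = 1.134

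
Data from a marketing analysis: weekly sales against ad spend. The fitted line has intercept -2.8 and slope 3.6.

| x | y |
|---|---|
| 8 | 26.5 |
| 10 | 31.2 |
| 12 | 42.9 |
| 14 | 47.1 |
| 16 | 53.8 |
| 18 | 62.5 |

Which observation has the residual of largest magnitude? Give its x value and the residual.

x = 12, e = 2.5

x=8: ŷ = -2.8 + 3.6·8 = 26; e = 26.5 − 26 = 0.5
x=10: ŷ = -2.8 + 3.6·10 = 33.2; e = 31.2 − 33.2 = -2
x=12: ŷ = -2.8 + 3.6·12 = 40.4; e = 42.9 − 40.4 = 2.5
x=14: ŷ = -2.8 + 3.6·14 = 47.6; e = 47.1 − 47.6 = -0.5
x=16: ŷ = -2.8 + 3.6·16 = 54.8; e = 53.8 − 54.8 = -1
x=18: ŷ = -2.8 + 3.6·18 = 62; e = 62.5 − 62 = 0.5
Largest |e| is 2.5 at x = 12, residual 2.5.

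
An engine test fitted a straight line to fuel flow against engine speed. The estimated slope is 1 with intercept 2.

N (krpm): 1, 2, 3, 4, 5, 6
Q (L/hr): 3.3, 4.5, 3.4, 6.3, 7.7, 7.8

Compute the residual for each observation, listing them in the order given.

N=1: ŷ = 2 + 1 = 3; r = 3.3 − 3 = 0.3
N=2: ŷ = 2 + 2 = 4; r = 4.5 − 4 = 0.5
N=3: ŷ = 2 + 3 = 5; r = 3.4 − 5 = -1.6
N=4: ŷ = 2 + 4 = 6; r = 6.3 − 6 = 0.3
N=5: ŷ = 2 + 5 = 7; r = 7.7 − 7 = 0.7
N=6: ŷ = 2 + 6 = 8; r = 7.8 − 8 = -0.2

0.3, 0.5, -1.6, 0.3, 0.7, -0.2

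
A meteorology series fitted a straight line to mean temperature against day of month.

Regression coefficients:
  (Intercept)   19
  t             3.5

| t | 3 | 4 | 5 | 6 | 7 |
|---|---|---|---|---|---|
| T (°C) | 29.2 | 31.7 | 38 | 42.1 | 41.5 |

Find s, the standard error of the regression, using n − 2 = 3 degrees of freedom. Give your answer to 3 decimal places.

s = 2.036

t=3: ŷ = 19 + 3.5·3 = 29.5; e = 29.2 − 29.5 = -0.3
t=4: ŷ = 19 + 3.5·4 = 33; e = 31.7 − 33 = -1.3
t=5: ŷ = 19 + 3.5·5 = 36.5; e = 38 − 36.5 = 1.5
t=6: ŷ = 19 + 3.5·6 = 40; e = 42.1 − 40 = 2.1
t=7: ŷ = 19 + 3.5·7 = 43.5; e = 41.5 − 43.5 = -2
SSE = 0.09 + 1.69 + 2.25 + 4.41 + 4 = 12.44
s = √(12.44/3) = √4.14667 ≈ 2.036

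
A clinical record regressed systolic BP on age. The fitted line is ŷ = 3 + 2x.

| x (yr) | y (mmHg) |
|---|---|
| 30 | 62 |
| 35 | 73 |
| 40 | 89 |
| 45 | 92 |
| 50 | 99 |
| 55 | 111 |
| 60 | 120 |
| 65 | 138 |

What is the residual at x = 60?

e = -3

ŷ = 3 + 2·60 = 123
e = 120 − 123 = -3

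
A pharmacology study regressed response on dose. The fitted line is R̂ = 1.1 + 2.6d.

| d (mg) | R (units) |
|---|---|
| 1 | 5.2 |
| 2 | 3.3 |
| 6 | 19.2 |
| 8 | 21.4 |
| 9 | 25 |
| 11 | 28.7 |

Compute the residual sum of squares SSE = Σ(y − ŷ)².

d=1: R̂ = 1.1 + 2.6·1 = 3.7; e = 5.2 − 3.7 = 1.5
d=2: R̂ = 1.1 + 2.6·2 = 6.3; e = 3.3 − 6.3 = -3
d=6: R̂ = 1.1 + 2.6·6 = 16.7; e = 19.2 − 16.7 = 2.5
d=8: R̂ = 1.1 + 2.6·8 = 21.9; e = 21.4 − 21.9 = -0.5
d=9: R̂ = 1.1 + 2.6·9 = 24.5; e = 25 − 24.5 = 0.5
d=11: R̂ = 1.1 + 2.6·11 = 29.7; e = 28.7 − 29.7 = -1
SSE = 2.25 + 9 + 6.25 + 0.25 + 0.25 + 1 = 19

SSE = 19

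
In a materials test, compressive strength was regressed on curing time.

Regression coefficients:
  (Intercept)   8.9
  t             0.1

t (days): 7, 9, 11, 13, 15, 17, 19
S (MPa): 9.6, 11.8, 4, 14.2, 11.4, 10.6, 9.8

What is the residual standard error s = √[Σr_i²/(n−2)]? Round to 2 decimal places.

s = 3.41

t=7: Ŝ = 8.9 + 0.1·7 = 9.6; r = 9.6 − 9.6 = 0
t=9: Ŝ = 8.9 + 0.1·9 = 9.8; r = 11.8 − 9.8 = 2
t=11: Ŝ = 8.9 + 0.1·11 = 10; r = 4 − 10 = -6
t=13: Ŝ = 8.9 + 0.1·13 = 10.2; r = 14.2 − 10.2 = 4
t=15: Ŝ = 8.9 + 0.1·15 = 10.4; r = 11.4 − 10.4 = 1
t=17: Ŝ = 8.9 + 0.1·17 = 10.6; r = 10.6 − 10.6 = 0
t=19: Ŝ = 8.9 + 0.1·19 = 10.8; r = 9.8 − 10.8 = -1
SSE = 0 + 4 + 36 + 16 + 1 + 0 + 1 = 58
s = √(58/5) = √11.6 ≈ 3.41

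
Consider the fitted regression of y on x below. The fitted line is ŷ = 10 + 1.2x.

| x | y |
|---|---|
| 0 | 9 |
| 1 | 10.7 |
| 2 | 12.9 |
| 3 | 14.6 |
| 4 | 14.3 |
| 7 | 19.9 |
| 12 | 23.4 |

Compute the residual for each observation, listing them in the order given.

x=0: ŷ = 10 + 1.2·0 = 10; r = 9 − 10 = -1
x=1: ŷ = 10 + 1.2·1 = 11.2; r = 10.7 − 11.2 = -0.5
x=2: ŷ = 10 + 1.2·2 = 12.4; r = 12.9 − 12.4 = 0.5
x=3: ŷ = 10 + 1.2·3 = 13.6; r = 14.6 − 13.6 = 1
x=4: ŷ = 10 + 1.2·4 = 14.8; r = 14.3 − 14.8 = -0.5
x=7: ŷ = 10 + 1.2·7 = 18.4; r = 19.9 − 18.4 = 1.5
x=12: ŷ = 10 + 1.2·12 = 24.4; r = 23.4 − 24.4 = -1

-1, -0.5, 0.5, 1, -0.5, 1.5, -1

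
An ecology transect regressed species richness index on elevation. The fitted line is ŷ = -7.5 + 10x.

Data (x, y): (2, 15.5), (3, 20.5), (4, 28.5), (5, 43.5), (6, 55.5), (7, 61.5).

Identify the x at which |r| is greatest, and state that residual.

x=2: ŷ = -7.5 + 10·2 = 12.5; r = 15.5 − 12.5 = 3
x=3: ŷ = -7.5 + 10·3 = 22.5; r = 20.5 − 22.5 = -2
x=4: ŷ = -7.5 + 10·4 = 32.5; r = 28.5 − 32.5 = -4
x=5: ŷ = -7.5 + 10·5 = 42.5; r = 43.5 − 42.5 = 1
x=6: ŷ = -7.5 + 10·6 = 52.5; r = 55.5 − 52.5 = 3
x=7: ŷ = -7.5 + 10·7 = 62.5; r = 61.5 − 62.5 = -1
Largest |r| is 4 at x = 4, residual -4.

x = 4, r = -4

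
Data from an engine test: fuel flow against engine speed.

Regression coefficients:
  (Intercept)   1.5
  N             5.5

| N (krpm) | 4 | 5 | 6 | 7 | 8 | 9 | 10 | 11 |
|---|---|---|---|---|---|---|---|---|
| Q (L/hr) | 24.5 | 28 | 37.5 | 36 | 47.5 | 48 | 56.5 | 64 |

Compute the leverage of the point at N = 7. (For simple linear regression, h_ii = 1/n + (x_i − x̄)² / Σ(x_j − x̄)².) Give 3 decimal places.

N̄ = (4 + 5 + 6 + 7 + 8 + 9 + 10 + 11)/8 = 7.5
Σ(N − N̄)² = 12.25 + 6.25 + 2.25 + 0.25 + 0.25 + 2.25 + 6.25 + 12.25 = 42
h = 1/8 + (-0.5)²/42 = 0.125 + 0.00595238 = 0.131

h = 0.131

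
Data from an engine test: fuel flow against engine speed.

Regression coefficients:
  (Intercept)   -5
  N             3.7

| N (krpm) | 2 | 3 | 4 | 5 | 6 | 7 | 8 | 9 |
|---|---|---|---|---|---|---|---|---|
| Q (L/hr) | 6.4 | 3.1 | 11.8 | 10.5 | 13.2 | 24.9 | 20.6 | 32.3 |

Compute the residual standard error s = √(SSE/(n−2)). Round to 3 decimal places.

N=2: ŷ = -5 + 3.7·2 = 2.4; e = 6.4 − 2.4 = 4
N=3: ŷ = -5 + 3.7·3 = 6.1; e = 3.1 − 6.1 = -3
N=4: ŷ = -5 + 3.7·4 = 9.8; e = 11.8 − 9.8 = 2
N=5: ŷ = -5 + 3.7·5 = 13.5; e = 10.5 − 13.5 = -3
N=6: ŷ = -5 + 3.7·6 = 17.2; e = 13.2 − 17.2 = -4
N=7: ŷ = -5 + 3.7·7 = 20.9; e = 24.9 − 20.9 = 4
N=8: ŷ = -5 + 3.7·8 = 24.6; e = 20.6 − 24.6 = -4
N=9: ŷ = -5 + 3.7·9 = 28.3; e = 32.3 − 28.3 = 4
SSE = 16 + 9 + 4 + 9 + 16 + 16 + 16 + 16 = 102
s = √(102/6) = √17 ≈ 4.123

s = 4.123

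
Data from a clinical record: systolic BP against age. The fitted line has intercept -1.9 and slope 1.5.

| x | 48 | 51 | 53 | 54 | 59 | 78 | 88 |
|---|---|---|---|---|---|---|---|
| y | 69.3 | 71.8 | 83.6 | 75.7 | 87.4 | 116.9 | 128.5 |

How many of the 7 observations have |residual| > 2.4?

3

x=48: ŷ = -1.9 + 1.5·48 = 70.1; r = 69.3 − 70.1 = -0.8
x=51: ŷ = -1.9 + 1.5·51 = 74.6; r = 71.8 − 74.6 = -2.8
x=53: ŷ = -1.9 + 1.5·53 = 77.6; r = 83.6 − 77.6 = 6
x=54: ŷ = -1.9 + 1.5·54 = 79.1; r = 75.7 − 79.1 = -3.4
x=59: ŷ = -1.9 + 1.5·59 = 86.6; r = 87.4 − 86.6 = 0.8
x=78: ŷ = -1.9 + 1.5·78 = 115.1; r = 116.9 − 115.1 = 1.8
x=88: ŷ = -1.9 + 1.5·88 = 130.1; r = 128.5 − 130.1 = -1.6
|r| > 2.4: x=51 (|r|=2.8), x=53 (|r|=6), x=54 (|r|=3.4) → 3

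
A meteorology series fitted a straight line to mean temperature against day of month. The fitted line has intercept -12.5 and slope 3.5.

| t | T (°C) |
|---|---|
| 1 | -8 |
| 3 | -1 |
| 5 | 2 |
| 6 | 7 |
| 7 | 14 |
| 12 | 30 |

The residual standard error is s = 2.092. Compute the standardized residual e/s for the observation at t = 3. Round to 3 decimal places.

ŷ = -12.5 + 3.5·3 = -2
e = -1 − (-2) = 1
e/s = 1 / 2.092 = 0.478

0.478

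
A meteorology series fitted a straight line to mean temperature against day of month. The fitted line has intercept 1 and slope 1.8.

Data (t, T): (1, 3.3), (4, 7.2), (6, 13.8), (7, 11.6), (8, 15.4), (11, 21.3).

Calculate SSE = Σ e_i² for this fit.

SSE = 9.5

t=1: T̂ = 1 + 1.8·1 = 2.8; e = 3.3 − 2.8 = 0.5
t=4: T̂ = 1 + 1.8·4 = 8.2; e = 7.2 − 8.2 = -1
t=6: T̂ = 1 + 1.8·6 = 11.8; e = 13.8 − 11.8 = 2
t=7: T̂ = 1 + 1.8·7 = 13.6; e = 11.6 − 13.6 = -2
t=8: T̂ = 1 + 1.8·8 = 15.4; e = 15.4 − 15.4 = 0
t=11: T̂ = 1 + 1.8·11 = 20.8; e = 21.3 − 20.8 = 0.5
SSE = 0.25 + 1 + 4 + 4 + 0 + 0.25 = 9.5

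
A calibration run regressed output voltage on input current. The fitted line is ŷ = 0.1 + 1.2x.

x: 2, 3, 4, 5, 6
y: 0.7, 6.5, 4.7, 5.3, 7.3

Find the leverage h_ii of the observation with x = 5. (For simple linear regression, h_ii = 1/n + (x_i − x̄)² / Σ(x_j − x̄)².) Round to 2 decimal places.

h = 0.30

x̄ = (2 + 3 + 4 + 5 + 6)/5 = 4
Σ(x − x̄)² = 4 + 1 + 0 + 1 + 4 = 10
h = 1/5 + (1)²/10 = 0.2 + 0.1 = 0.30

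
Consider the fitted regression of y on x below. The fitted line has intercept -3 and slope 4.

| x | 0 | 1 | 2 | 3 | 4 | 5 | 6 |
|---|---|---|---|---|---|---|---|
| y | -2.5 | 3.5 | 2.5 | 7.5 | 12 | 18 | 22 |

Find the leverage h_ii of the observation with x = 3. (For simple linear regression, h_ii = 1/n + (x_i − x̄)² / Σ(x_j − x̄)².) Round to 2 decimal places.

h = 0.14

x̄ = (0 + 1 + 2 + 3 + 4 + 5 + 6)/7 = 3
Σ(x − x̄)² = 9 + 4 + 1 + 0 + 1 + 4 + 9 = 28
h = 1/7 + (0)²/28 = 0.142857 + 0 = 0.14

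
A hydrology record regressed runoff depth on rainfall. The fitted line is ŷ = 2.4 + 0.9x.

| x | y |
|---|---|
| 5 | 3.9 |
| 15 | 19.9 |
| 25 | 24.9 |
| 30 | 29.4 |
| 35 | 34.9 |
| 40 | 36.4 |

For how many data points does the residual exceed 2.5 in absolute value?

2

x=5: ŷ = 2.4 + 0.9·5 = 6.9; r = 3.9 − 6.9 = -3
x=15: ŷ = 2.4 + 0.9·15 = 15.9; r = 19.9 − 15.9 = 4
x=25: ŷ = 2.4 + 0.9·25 = 24.9; r = 24.9 − 24.9 = 0
x=30: ŷ = 2.4 + 0.9·30 = 29.4; r = 29.4 − 29.4 = 0
x=35: ŷ = 2.4 + 0.9·35 = 33.9; r = 34.9 − 33.9 = 1
x=40: ŷ = 2.4 + 0.9·40 = 38.4; r = 36.4 − 38.4 = -2
|r| > 2.5: x=5 (|r|=3), x=15 (|r|=4) → 2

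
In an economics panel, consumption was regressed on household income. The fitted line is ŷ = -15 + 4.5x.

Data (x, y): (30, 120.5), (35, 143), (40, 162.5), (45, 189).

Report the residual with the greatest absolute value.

x=30: ŷ = -15 + 4.5·30 = 120; r = 120.5 − 120 = 0.5
x=35: ŷ = -15 + 4.5·35 = 142.5; r = 143 − 142.5 = 0.5
x=40: ŷ = -15 + 4.5·40 = 165; r = 162.5 − 165 = -2.5
x=45: ŷ = -15 + 4.5·45 = 187.5; r = 189 − 187.5 = 1.5
Largest |r| is 2.5 at x = 40, residual -2.5.

r = -2.5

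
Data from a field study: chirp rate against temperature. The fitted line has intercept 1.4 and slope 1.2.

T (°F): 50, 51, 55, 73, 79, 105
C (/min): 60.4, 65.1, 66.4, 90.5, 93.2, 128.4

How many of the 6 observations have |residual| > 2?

2

T=50: ŷ = 1.4 + 1.2·50 = 61.4; r = 60.4 − 61.4 = -1
T=51: ŷ = 1.4 + 1.2·51 = 62.6; r = 65.1 − 62.6 = 2.5
T=55: ŷ = 1.4 + 1.2·55 = 67.4; r = 66.4 − 67.4 = -1
T=73: ŷ = 1.4 + 1.2·73 = 89; r = 90.5 − 89 = 1.5
T=79: ŷ = 1.4 + 1.2·79 = 96.2; r = 93.2 − 96.2 = -3
T=105: ŷ = 1.4 + 1.2·105 = 127.4; r = 128.4 − 127.4 = 1
|r| > 2: T=51 (|r|=2.5), T=79 (|r|=3) → 2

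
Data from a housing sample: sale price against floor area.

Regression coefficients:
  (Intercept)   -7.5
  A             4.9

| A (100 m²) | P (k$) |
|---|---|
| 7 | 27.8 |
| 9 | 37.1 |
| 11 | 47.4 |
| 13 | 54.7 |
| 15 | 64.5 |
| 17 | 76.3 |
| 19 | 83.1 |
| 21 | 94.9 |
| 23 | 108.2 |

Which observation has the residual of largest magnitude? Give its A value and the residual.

A=7: ŷ = -7.5 + 4.9·7 = 26.8; e = 27.8 − 26.8 = 1
A=9: ŷ = -7.5 + 4.9·9 = 36.6; e = 37.1 − 36.6 = 0.5
A=11: ŷ = -7.5 + 4.9·11 = 46.4; e = 47.4 − 46.4 = 1
A=13: ŷ = -7.5 + 4.9·13 = 56.2; e = 54.7 − 56.2 = -1.5
A=15: ŷ = -7.5 + 4.9·15 = 66; e = 64.5 − 66 = -1.5
A=17: ŷ = -7.5 + 4.9·17 = 75.8; e = 76.3 − 75.8 = 0.5
A=19: ŷ = -7.5 + 4.9·19 = 85.6; e = 83.1 − 85.6 = -2.5
A=21: ŷ = -7.5 + 4.9·21 = 95.4; e = 94.9 − 95.4 = -0.5
A=23: ŷ = -7.5 + 4.9·23 = 105.2; e = 108.2 − 105.2 = 3
Largest |e| is 3 at A = 23, residual 3.

A = 23, e = 3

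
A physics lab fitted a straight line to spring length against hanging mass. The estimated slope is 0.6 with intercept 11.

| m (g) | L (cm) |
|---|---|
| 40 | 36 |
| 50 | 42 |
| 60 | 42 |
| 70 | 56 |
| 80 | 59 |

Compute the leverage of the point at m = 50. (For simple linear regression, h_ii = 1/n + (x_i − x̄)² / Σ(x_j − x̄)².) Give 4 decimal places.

m̄ = (40 + 50 + 60 + 70 + 80)/5 = 60
Σ(m − m̄)² = 400 + 100 + 0 + 100 + 400 = 1000
h = 1/5 + (-10)²/1000 = 0.2 + 0.1 = 0.3000

h = 0.3000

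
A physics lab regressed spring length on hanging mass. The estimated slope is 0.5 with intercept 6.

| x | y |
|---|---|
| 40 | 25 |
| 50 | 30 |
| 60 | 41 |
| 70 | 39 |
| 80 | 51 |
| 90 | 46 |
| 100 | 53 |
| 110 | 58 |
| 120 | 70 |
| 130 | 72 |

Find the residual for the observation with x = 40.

e = -1

ŷ = 6 + 0.5·40 = 26
e = 25 − 26 = -1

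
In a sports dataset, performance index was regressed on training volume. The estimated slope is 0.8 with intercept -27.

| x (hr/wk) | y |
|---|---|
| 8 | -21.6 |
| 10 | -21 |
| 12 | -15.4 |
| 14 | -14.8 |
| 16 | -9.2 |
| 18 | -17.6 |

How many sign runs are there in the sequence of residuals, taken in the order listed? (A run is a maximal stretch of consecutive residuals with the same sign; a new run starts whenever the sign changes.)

x=8: ŷ = -27 + 0.8·8 = -20.6; e = -21.6 − (-20.6) = -1
x=10: ŷ = -27 + 0.8·10 = -19; e = -21 − (-19) = -2
x=12: ŷ = -27 + 0.8·12 = -17.4; e = -15.4 − (-17.4) = 2
x=14: ŷ = -27 + 0.8·14 = -15.8; e = -14.8 − (-15.8) = 1
x=16: ŷ = -27 + 0.8·16 = -14.2; e = -9.2 − (-14.2) = 5
x=18: ŷ = -27 + 0.8·18 = -12.6; e = -17.6 − (-12.6) = -5
Signs: − − + + + −
Runs: −×2, +×3, −×1 → 3

3 runs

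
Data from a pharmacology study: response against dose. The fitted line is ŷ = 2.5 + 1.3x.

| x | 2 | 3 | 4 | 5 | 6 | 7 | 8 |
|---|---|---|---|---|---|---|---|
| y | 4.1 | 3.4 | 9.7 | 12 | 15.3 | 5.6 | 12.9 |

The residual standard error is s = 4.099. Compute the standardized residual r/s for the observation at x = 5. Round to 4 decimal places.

ŷ = 2.5 + 1.3·5 = 9
r = 12 − 9 = 3
r/s = 3 / 4.099 = 0.7319

0.7319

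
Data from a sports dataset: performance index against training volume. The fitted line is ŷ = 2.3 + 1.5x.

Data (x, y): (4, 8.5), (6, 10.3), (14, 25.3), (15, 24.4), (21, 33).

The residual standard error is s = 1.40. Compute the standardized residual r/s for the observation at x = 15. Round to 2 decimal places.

-0.29

ŷ = 2.3 + 1.5·15 = 24.8
r = 24.4 − 24.8 = -0.4
r/s = -0.4 / 1.40 = -0.29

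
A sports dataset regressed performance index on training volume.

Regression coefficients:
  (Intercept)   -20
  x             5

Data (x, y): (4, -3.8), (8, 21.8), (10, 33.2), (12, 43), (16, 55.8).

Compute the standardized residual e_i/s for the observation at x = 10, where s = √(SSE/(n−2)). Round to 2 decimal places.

x=4: ŷ = -20 + 5·4 = 0; e = -3.8 − 0 = -3.8
x=8: ŷ = -20 + 5·8 = 20; e = 21.8 − 20 = 1.8
x=10: ŷ = -20 + 5·10 = 30; e = 33.2 − 30 = 3.2
x=12: ŷ = -20 + 5·12 = 40; e = 43 − 40 = 3
x=16: ŷ = -20 + 5·16 = 60; e = 55.8 − 60 = -4.2
SSE = 14.44 + 3.24 + 10.24 + 9 + 17.64 = 54.56
s = √(54.56/3) = 4.26458
e/s = 3.2 / 4.26458 = 0.75

0.75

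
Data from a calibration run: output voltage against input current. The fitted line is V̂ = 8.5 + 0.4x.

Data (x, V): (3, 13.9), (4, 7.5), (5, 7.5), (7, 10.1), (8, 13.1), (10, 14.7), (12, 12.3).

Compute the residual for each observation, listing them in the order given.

4.2, -2.6, -3, -1.2, 1.4, 2.2, -1

x=3: V̂ = 8.5 + 0.4·3 = 9.7; r = 13.9 − 9.7 = 4.2
x=4: V̂ = 8.5 + 0.4·4 = 10.1; r = 7.5 − 10.1 = -2.6
x=5: V̂ = 8.5 + 0.4·5 = 10.5; r = 7.5 − 10.5 = -3
x=7: V̂ = 8.5 + 0.4·7 = 11.3; r = 10.1 − 11.3 = -1.2
x=8: V̂ = 8.5 + 0.4·8 = 11.7; r = 13.1 − 11.7 = 1.4
x=10: V̂ = 8.5 + 0.4·10 = 12.5; r = 14.7 − 12.5 = 2.2
x=12: V̂ = 8.5 + 0.4·12 = 13.3; r = 12.3 − 13.3 = -1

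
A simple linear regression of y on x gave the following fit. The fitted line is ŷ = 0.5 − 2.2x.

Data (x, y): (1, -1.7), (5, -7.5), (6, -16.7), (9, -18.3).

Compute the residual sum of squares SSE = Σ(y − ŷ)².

SSE = 26

x=1: ŷ = 0.5 − 2.2·1 = -1.7; r = -1.7 − (-1.7) = 0
x=5: ŷ = 0.5 − 2.2·5 = -10.5; r = -7.5 − (-10.5) = 3
x=6: ŷ = 0.5 − 2.2·6 = -12.7; r = -16.7 − (-12.7) = -4
x=9: ŷ = 0.5 − 2.2·9 = -19.3; r = -18.3 − (-19.3) = 1
SSE = 0 + 9 + 16 + 1 = 26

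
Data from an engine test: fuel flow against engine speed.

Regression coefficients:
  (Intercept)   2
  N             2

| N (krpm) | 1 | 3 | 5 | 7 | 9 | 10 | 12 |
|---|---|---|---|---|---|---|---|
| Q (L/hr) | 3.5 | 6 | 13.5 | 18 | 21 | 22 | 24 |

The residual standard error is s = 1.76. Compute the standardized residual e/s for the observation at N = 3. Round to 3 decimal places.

Q̂ = 2 + 2·3 = 8
e = 6 − 8 = -2
e/s = -2 / 1.76 = -1.136

-1.136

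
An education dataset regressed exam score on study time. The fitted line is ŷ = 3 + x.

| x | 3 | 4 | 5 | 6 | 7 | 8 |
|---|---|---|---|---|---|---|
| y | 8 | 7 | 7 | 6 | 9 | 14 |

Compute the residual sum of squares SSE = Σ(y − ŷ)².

x=3: ŷ = 3 + 3 = 6; r = 8 − 6 = 2
x=4: ŷ = 3 + 4 = 7; r = 7 − 7 = 0
x=5: ŷ = 3 + 5 = 8; r = 7 − 8 = -1
x=6: ŷ = 3 + 6 = 9; r = 6 − 9 = -3
x=7: ŷ = 3 + 7 = 10; r = 9 − 10 = -1
x=8: ŷ = 3 + 8 = 11; r = 14 − 11 = 3
SSE = 4 + 0 + 1 + 9 + 1 + 9 = 24

SSE = 24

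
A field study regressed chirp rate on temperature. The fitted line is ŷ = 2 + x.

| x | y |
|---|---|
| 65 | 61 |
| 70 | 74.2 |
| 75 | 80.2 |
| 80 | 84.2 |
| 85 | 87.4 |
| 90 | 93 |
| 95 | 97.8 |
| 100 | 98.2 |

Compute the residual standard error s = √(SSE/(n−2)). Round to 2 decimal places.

s = 3.47

x=65: ŷ = 2 + 65 = 67; e = 61 − 67 = -6
x=70: ŷ = 2 + 70 = 72; e = 74.2 − 72 = 2.2
x=75: ŷ = 2 + 75 = 77; e = 80.2 − 77 = 3.2
x=80: ŷ = 2 + 80 = 82; e = 84.2 − 82 = 2.2
x=85: ŷ = 2 + 85 = 87; e = 87.4 − 87 = 0.4
x=90: ŷ = 2 + 90 = 92; e = 93 − 92 = 1
x=95: ŷ = 2 + 95 = 97; e = 97.8 − 97 = 0.8
x=100: ŷ = 2 + 100 = 102; e = 98.2 − 102 = -3.8
SSE = 36 + 4.84 + 10.24 + 4.84 + 0.16 + 1 + 0.64 + 14.44 = 72.16
s = √(72.16/6) = √12.0267 ≈ 3.47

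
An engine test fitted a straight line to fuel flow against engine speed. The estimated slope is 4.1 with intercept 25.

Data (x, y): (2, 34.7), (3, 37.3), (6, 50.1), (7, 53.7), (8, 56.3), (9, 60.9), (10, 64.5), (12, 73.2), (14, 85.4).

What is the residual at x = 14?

r = 3

ŷ = 25 + 4.1·14 = 82.4
r = 85.4 − 82.4 = 3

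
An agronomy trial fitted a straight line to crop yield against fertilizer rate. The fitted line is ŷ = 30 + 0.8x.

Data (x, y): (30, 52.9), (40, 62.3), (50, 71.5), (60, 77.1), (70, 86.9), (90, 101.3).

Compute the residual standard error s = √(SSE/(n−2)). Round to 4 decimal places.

x=30: ŷ = 30 + 0.8·30 = 54; r = 52.9 − 54 = -1.1
x=40: ŷ = 30 + 0.8·40 = 62; r = 62.3 − 62 = 0.3
x=50: ŷ = 30 + 0.8·50 = 70; r = 71.5 − 70 = 1.5
x=60: ŷ = 30 + 0.8·60 = 78; r = 77.1 − 78 = -0.9
x=70: ŷ = 30 + 0.8·70 = 86; r = 86.9 − 86 = 0.9
x=90: ŷ = 30 + 0.8·90 = 102; r = 101.3 − 102 = -0.7
SSE = 1.21 + 0.09 + 2.25 + 0.81 + 0.81 + 0.49 = 5.66
s = √(5.66/4) = √1.415 ≈ 1.1895

s = 1.1895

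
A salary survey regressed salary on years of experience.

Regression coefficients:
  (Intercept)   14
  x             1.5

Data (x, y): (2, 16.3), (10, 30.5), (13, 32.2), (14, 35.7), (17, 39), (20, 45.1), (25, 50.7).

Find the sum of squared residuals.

SSE = 7.02

x=2: ŷ = 14 + 1.5·2 = 17; r = 16.3 − 17 = -0.7
x=10: ŷ = 14 + 1.5·10 = 29; r = 30.5 − 29 = 1.5
x=13: ŷ = 14 + 1.5·13 = 33.5; r = 32.2 − 33.5 = -1.3
x=14: ŷ = 14 + 1.5·14 = 35; r = 35.7 − 35 = 0.7
x=17: ŷ = 14 + 1.5·17 = 39.5; r = 39 − 39.5 = -0.5
x=20: ŷ = 14 + 1.5·20 = 44; r = 45.1 − 44 = 1.1
x=25: ŷ = 14 + 1.5·25 = 51.5; r = 50.7 − 51.5 = -0.8
SSE = 0.49 + 2.25 + 1.69 + 0.49 + 0.25 + 1.21 + 0.64 = 7.02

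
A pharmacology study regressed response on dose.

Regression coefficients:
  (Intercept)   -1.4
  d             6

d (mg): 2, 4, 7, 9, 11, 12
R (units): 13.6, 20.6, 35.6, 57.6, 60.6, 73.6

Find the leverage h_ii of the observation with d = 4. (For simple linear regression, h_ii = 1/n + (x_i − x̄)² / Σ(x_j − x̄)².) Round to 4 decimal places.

d̄ = (2 + 4 + 7 + 9 + 11 + 12)/6 = 7.5
Σ(d − d̄)² = 30.25 + 12.25 + 0.25 + 2.25 + 12.25 + 20.25 = 77.5
h = 1/6 + (-3.5)²/77.5 = 0.166667 + 0.158065 = 0.3247

h = 0.3247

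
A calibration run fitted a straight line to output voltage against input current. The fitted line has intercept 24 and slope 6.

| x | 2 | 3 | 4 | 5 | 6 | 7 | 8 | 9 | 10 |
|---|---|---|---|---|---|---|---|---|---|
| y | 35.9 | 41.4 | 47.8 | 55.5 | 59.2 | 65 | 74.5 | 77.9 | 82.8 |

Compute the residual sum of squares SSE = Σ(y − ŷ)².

SSE = 12

x=2: ŷ = 24 + 6·2 = 36; e = 35.9 − 36 = -0.1
x=3: ŷ = 24 + 6·3 = 42; e = 41.4 − 42 = -0.6
x=4: ŷ = 24 + 6·4 = 48; e = 47.8 − 48 = -0.2
x=5: ŷ = 24 + 6·5 = 54; e = 55.5 − 54 = 1.5
x=6: ŷ = 24 + 6·6 = 60; e = 59.2 − 60 = -0.8
x=7: ŷ = 24 + 6·7 = 66; e = 65 − 66 = -1
x=8: ŷ = 24 + 6·8 = 72; e = 74.5 − 72 = 2.5
x=9: ŷ = 24 + 6·9 = 78; e = 77.9 − 78 = -0.1
x=10: ŷ = 24 + 6·10 = 84; e = 82.8 − 84 = -1.2
SSE = 0.01 + 0.36 + 0.04 + 2.25 + 0.64 + 1 + 6.25 + 0.01 + 1.44 = 12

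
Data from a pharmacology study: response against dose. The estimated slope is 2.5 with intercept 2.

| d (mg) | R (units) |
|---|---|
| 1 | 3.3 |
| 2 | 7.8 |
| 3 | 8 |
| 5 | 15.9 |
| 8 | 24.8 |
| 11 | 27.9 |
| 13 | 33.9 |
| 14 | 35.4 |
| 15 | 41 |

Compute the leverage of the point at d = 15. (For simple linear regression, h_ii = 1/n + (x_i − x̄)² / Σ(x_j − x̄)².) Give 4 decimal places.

d̄ = (1 + 2 + 3 + 5 + 8 + 11 + 13 + 14 + 15)/9 = 8
Σ(d − d̄)² = 49 + 36 + 25 + 9 + 0 + 9 + 25 + 36 + 49 = 238
h = 1/9 + (7)²/238 = 0.111111 + 0.205882 = 0.3170

h = 0.3170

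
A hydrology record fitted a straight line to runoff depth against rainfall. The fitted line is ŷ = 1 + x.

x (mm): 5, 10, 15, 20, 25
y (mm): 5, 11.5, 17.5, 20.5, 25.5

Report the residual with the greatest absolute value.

x=5: ŷ = 1 + 5 = 6; e = 5 − 6 = -1
x=10: ŷ = 1 + 10 = 11; e = 11.5 − 11 = 0.5
x=15: ŷ = 1 + 15 = 16; e = 17.5 − 16 = 1.5
x=20: ŷ = 1 + 20 = 21; e = 20.5 − 21 = -0.5
x=25: ŷ = 1 + 25 = 26; e = 25.5 − 26 = -0.5
Largest |e| is 1.5 at x = 15, residual 1.5.

e = 1.5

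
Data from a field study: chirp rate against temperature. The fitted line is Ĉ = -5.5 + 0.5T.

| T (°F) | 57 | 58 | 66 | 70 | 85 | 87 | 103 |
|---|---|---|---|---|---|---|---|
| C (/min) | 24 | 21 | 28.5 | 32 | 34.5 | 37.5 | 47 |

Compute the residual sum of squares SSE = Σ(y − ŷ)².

SSE = 22

T=57: Ĉ = -5.5 + 0.5·57 = 23; e = 24 − 23 = 1
T=58: Ĉ = -5.5 + 0.5·58 = 23.5; e = 21 − 23.5 = -2.5
T=66: Ĉ = -5.5 + 0.5·66 = 27.5; e = 28.5 − 27.5 = 1
T=70: Ĉ = -5.5 + 0.5·70 = 29.5; e = 32 − 29.5 = 2.5
T=85: Ĉ = -5.5 + 0.5·85 = 37; e = 34.5 − 37 = -2.5
T=87: Ĉ = -5.5 + 0.5·87 = 38; e = 37.5 − 38 = -0.5
T=103: Ĉ = -5.5 + 0.5·103 = 46; e = 47 − 46 = 1
SSE = 1 + 6.25 + 1 + 6.25 + 6.25 + 0.25 + 1 = 22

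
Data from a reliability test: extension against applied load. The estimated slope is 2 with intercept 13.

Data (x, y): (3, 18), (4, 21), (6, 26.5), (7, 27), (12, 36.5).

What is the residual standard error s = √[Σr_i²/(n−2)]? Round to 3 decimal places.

s = 1.080

x=3: ŷ = 13 + 2·3 = 19; r = 18 − 19 = -1
x=4: ŷ = 13 + 2·4 = 21; r = 21 − 21 = 0
x=6: ŷ = 13 + 2·6 = 25; r = 26.5 − 25 = 1.5
x=7: ŷ = 13 + 2·7 = 27; r = 27 − 27 = 0
x=12: ŷ = 13 + 2·12 = 37; r = 36.5 − 37 = -0.5
SSE = 1 + 0 + 2.25 + 0 + 0.25 = 3.5
s = √(3.5/3) = √1.16667 ≈ 1.080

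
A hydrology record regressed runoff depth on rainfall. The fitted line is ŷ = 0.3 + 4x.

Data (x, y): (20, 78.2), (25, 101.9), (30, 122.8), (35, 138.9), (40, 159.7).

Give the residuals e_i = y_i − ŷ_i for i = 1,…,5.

x=20: ŷ = 0.3 + 4·20 = 80.3; e = 78.2 − 80.3 = -2.1
x=25: ŷ = 0.3 + 4·25 = 100.3; e = 101.9 − 100.3 = 1.6
x=30: ŷ = 0.3 + 4·30 = 120.3; e = 122.8 − 120.3 = 2.5
x=35: ŷ = 0.3 + 4·35 = 140.3; e = 138.9 − 140.3 = -1.4
x=40: ŷ = 0.3 + 4·40 = 160.3; e = 159.7 − 160.3 = -0.6

-2.1, 1.6, 2.5, -1.4, -0.6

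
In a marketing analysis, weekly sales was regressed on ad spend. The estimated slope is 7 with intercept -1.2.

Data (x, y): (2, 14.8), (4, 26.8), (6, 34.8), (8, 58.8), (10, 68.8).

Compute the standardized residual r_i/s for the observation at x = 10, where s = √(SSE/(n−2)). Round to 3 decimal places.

x=2: ŷ = -1.2 + 7·2 = 12.8; r = 14.8 − 12.8 = 2
x=4: ŷ = -1.2 + 7·4 = 26.8; r = 26.8 − 26.8 = 0
x=6: ŷ = -1.2 + 7·6 = 40.8; r = 34.8 − 40.8 = -6
x=8: ŷ = -1.2 + 7·8 = 54.8; r = 58.8 − 54.8 = 4
x=10: ŷ = -1.2 + 7·10 = 68.8; r = 68.8 − 68.8 = 0
SSE = 4 + 0 + 36 + 16 + 0 = 56
s = √(56/3) = 4.32049
r/s = 0 / 4.32049 = 0.000

0.000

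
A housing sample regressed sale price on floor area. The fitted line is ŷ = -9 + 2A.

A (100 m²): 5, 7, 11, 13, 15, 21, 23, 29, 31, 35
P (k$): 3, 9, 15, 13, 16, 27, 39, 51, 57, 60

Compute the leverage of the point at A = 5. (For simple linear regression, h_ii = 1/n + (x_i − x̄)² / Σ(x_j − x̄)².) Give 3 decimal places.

h = 0.301

Ā = (5 + 7 + 11 + 13 + 15 + 21 + 23 + 29 + 31 + 35)/10 = 19
Σ(A − Ā)² = 196 + 144 + 64 + 36 + 16 + 4 + 16 + 100 + 144 + 256 = 976
h = 1/10 + (-14)²/976 = 0.1 + 0.20082 = 0.301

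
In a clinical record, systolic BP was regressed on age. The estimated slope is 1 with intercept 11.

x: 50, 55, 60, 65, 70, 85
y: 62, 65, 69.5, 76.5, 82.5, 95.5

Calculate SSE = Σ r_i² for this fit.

x=50: ŷ = 11 + 50 = 61; r = 62 − 61 = 1
x=55: ŷ = 11 + 55 = 66; r = 65 − 66 = -1
x=60: ŷ = 11 + 60 = 71; r = 69.5 − 71 = -1.5
x=65: ŷ = 11 + 65 = 76; r = 76.5 − 76 = 0.5
x=70: ŷ = 11 + 70 = 81; r = 82.5 − 81 = 1.5
x=85: ŷ = 11 + 85 = 96; r = 95.5 − 96 = -0.5
SSE = 1 + 1 + 2.25 + 0.25 + 2.25 + 0.25 = 7

SSE = 7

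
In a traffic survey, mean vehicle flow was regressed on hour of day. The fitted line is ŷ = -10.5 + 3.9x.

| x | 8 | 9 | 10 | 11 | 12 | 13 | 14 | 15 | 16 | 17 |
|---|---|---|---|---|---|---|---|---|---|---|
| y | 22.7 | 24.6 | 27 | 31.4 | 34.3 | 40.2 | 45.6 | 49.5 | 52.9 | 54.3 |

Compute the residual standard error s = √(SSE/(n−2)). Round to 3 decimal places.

s = 1.541

x=8: ŷ = -10.5 + 3.9·8 = 20.7; e = 22.7 − 20.7 = 2
x=9: ŷ = -10.5 + 3.9·9 = 24.6; e = 24.6 − 24.6 = 0
x=10: ŷ = -10.5 + 3.9·10 = 28.5; e = 27 − 28.5 = -1.5
x=11: ŷ = -10.5 + 3.9·11 = 32.4; e = 31.4 − 32.4 = -1
x=12: ŷ = -10.5 + 3.9·12 = 36.3; e = 34.3 − 36.3 = -2
x=13: ŷ = -10.5 + 3.9·13 = 40.2; e = 40.2 − 40.2 = 0
x=14: ŷ = -10.5 + 3.9·14 = 44.1; e = 45.6 − 44.1 = 1.5
x=15: ŷ = -10.5 + 3.9·15 = 48; e = 49.5 − 48 = 1.5
x=16: ŷ = -10.5 + 3.9·16 = 51.9; e = 52.9 − 51.9 = 1
x=17: ŷ = -10.5 + 3.9·17 = 55.8; e = 54.3 − 55.8 = -1.5
SSE = 4 + 0 + 2.25 + 1 + 4 + 0 + 2.25 + 2.25 + 1 + 2.25 = 19
s = √(19/8) = √2.375 ≈ 1.541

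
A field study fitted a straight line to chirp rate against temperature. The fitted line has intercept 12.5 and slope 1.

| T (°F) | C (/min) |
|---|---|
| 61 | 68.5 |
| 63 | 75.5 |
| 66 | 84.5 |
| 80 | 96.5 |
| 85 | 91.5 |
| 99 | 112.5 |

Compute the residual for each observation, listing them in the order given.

-5, 0, 6, 4, -6, 1

T=61: Ĉ = 12.5 + 61 = 73.5; e = 68.5 − 73.5 = -5
T=63: Ĉ = 12.5 + 63 = 75.5; e = 75.5 − 75.5 = 0
T=66: Ĉ = 12.5 + 66 = 78.5; e = 84.5 − 78.5 = 6
T=80: Ĉ = 12.5 + 80 = 92.5; e = 96.5 − 92.5 = 4
T=85: Ĉ = 12.5 + 85 = 97.5; e = 91.5 − 97.5 = -6
T=99: Ĉ = 12.5 + 99 = 111.5; e = 112.5 − 111.5 = 1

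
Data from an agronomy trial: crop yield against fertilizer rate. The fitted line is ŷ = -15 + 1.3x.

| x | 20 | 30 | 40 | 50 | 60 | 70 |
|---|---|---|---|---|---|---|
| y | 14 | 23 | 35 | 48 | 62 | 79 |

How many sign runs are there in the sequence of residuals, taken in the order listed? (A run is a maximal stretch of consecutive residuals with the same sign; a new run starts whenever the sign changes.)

3 runs

x=20: ŷ = -15 + 1.3·20 = 11; r = 14 − 11 = 3
x=30: ŷ = -15 + 1.3·30 = 24; r = 23 − 24 = -1
x=40: ŷ = -15 + 1.3·40 = 37; r = 35 − 37 = -2
x=50: ŷ = -15 + 1.3·50 = 50; r = 48 − 50 = -2
x=60: ŷ = -15 + 1.3·60 = 63; r = 62 − 63 = -1
x=70: ŷ = -15 + 1.3·70 = 76; r = 79 − 76 = 3
Signs: + − − − − +
Runs: +×1, −×4, +×1 → 3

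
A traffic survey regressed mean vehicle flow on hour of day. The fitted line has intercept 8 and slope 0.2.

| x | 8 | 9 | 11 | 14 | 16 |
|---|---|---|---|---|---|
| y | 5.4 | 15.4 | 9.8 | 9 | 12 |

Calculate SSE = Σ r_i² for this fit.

SSE = 53.04

x=8: ŷ = 8 + 0.2·8 = 9.6; r = 5.4 − 9.6 = -4.2
x=9: ŷ = 8 + 0.2·9 = 9.8; r = 15.4 − 9.8 = 5.6
x=11: ŷ = 8 + 0.2·11 = 10.2; r = 9.8 − 10.2 = -0.4
x=14: ŷ = 8 + 0.2·14 = 10.8; r = 9 − 10.8 = -1.8
x=16: ŷ = 8 + 0.2·16 = 11.2; r = 12 − 11.2 = 0.8
SSE = 17.64 + 31.36 + 0.16 + 3.24 + 0.64 = 53.04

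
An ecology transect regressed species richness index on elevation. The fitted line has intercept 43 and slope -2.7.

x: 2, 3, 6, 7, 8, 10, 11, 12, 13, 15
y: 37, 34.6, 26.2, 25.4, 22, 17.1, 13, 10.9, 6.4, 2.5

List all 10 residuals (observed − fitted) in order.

-0.6, -0.3, -0.6, 1.3, 0.6, 1.1, -0.3, 0.3, -1.5, 0

x=2: ŷ = 43 − 2.7·2 = 37.6; e = 37 − 37.6 = -0.6
x=3: ŷ = 43 − 2.7·3 = 34.9; e = 34.6 − 34.9 = -0.3
x=6: ŷ = 43 − 2.7·6 = 26.8; e = 26.2 − 26.8 = -0.6
x=7: ŷ = 43 − 2.7·7 = 24.1; e = 25.4 − 24.1 = 1.3
x=8: ŷ = 43 − 2.7·8 = 21.4; e = 22 − 21.4 = 0.6
x=10: ŷ = 43 − 2.7·10 = 16; e = 17.1 − 16 = 1.1
x=11: ŷ = 43 − 2.7·11 = 13.3; e = 13 − 13.3 = -0.3
x=12: ŷ = 43 − 2.7·12 = 10.6; e = 10.9 − 10.6 = 0.3
x=13: ŷ = 43 − 2.7·13 = 7.9; e = 6.4 − 7.9 = -1.5
x=15: ŷ = 43 − 2.7·15 = 2.5; e = 2.5 − 2.5 = 0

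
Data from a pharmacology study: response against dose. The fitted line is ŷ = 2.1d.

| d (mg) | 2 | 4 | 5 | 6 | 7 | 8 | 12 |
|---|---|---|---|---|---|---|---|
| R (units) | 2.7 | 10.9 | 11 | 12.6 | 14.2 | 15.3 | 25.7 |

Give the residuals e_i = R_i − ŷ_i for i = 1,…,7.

d=2: ŷ = 2.1·2 = 4.2; e = 2.7 − 4.2 = -1.5
d=4: ŷ = 2.1·4 = 8.4; e = 10.9 − 8.4 = 2.5
d=5: ŷ = 2.1·5 = 10.5; e = 11 − 10.5 = 0.5
d=6: ŷ = 2.1·6 = 12.6; e = 12.6 − 12.6 = 0
d=7: ŷ = 2.1·7 = 14.7; e = 14.2 − 14.7 = -0.5
d=8: ŷ = 2.1·8 = 16.8; e = 15.3 − 16.8 = -1.5
d=12: ŷ = 2.1·12 = 25.2; e = 25.7 − 25.2 = 0.5

-1.5, 2.5, 0.5, 0, -0.5, -1.5, 0.5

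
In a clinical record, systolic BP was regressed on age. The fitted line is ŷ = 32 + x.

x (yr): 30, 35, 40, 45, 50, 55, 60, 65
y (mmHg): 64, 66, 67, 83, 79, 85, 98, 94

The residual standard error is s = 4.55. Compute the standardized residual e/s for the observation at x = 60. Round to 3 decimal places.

ŷ = 32 + 60 = 92
e = 98 − 92 = 6
e/s = 6 / 4.55 = 1.319

1.319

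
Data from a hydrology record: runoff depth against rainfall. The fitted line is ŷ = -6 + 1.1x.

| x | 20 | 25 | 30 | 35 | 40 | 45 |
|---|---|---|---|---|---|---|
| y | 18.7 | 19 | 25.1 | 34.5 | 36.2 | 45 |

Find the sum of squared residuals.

SSE = 26.64

x=20: ŷ = -6 + 1.1·20 = 16; r = 18.7 − 16 = 2.7
x=25: ŷ = -6 + 1.1·25 = 21.5; r = 19 − 21.5 = -2.5
x=30: ŷ = -6 + 1.1·30 = 27; r = 25.1 − 27 = -1.9
x=35: ŷ = -6 + 1.1·35 = 32.5; r = 34.5 − 32.5 = 2
x=40: ŷ = -6 + 1.1·40 = 38; r = 36.2 − 38 = -1.8
x=45: ŷ = -6 + 1.1·45 = 43.5; r = 45 − 43.5 = 1.5
SSE = 7.29 + 6.25 + 3.61 + 4 + 3.24 + 2.25 = 26.64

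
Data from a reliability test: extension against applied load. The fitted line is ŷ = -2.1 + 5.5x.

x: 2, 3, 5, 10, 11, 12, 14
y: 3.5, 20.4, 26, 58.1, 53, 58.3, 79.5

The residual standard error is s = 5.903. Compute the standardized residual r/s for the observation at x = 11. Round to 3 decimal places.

ŷ = -2.1 + 5.5·11 = 58.4
r = 53 − 58.4 = -5.4
r/s = -5.4 / 5.903 = -0.915

-0.915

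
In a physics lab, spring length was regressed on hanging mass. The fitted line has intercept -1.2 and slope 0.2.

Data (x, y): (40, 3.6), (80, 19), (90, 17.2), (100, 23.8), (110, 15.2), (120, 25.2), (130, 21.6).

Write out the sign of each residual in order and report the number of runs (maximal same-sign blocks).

x=40: ŷ = -1.2 + 0.2·40 = 6.8; e = 3.6 − 6.8 = -3.2
x=80: ŷ = -1.2 + 0.2·80 = 14.8; e = 19 − 14.8 = 4.2
x=90: ŷ = -1.2 + 0.2·90 = 16.8; e = 17.2 − 16.8 = 0.4
x=100: ŷ = -1.2 + 0.2·100 = 18.8; e = 23.8 − 18.8 = 5
x=110: ŷ = -1.2 + 0.2·110 = 20.8; e = 15.2 − 20.8 = -5.6
x=120: ŷ = -1.2 + 0.2·120 = 22.8; e = 25.2 − 22.8 = 2.4
x=130: ŷ = -1.2 + 0.2·130 = 24.8; e = 21.6 − 24.8 = -3.2
Signs: − + + + − + −
Runs: −×1, +×3, −×1, +×1, −×1 → 5

5 runs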